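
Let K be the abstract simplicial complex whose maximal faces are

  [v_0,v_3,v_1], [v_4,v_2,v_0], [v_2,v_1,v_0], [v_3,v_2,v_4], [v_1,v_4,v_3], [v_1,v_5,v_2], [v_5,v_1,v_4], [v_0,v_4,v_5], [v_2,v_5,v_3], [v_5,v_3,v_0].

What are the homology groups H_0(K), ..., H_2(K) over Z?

Fix the vertex order v_0 < v_1 < v_2 < v_3 < v_4 < v_5 and write every simplex with vertices in increasing order. Then dim K = 2 and the simplices of K are:

  0-simplices (6): [v_0], [v_1], [v_2], [v_3], [v_4], [v_5]
  1-simplices (15): (15 of them)
  2-simplices (10): [v_0,v_1,v_2], [v_0,v_1,v_3], [v_0,v_2,v_4], [v_0,v_3,v_5], [v_0,v_4,v_5], [v_1,v_2,v_5], [v_1,v_3,v_4], [v_1,v_4,v_5], [v_2,v_3,v_4], [v_2,v_3,v_5]

so the chain groups are C_0 ≅ Z^6, C_1 ≅ Z^15, C_2 ≅ Z^10.

The boundary map ∂_1: C_1 → C_0 is given by ∂[p,q] = [q] − [p]. For instance
  ∂[v_4,v_5] = [v_5] − [v_4].
This gives a 6×15 integer matrix of rank 5; reducing to Smith normal form yields diagonal entries (1,1,1,1,1).

∂_2: C_2 → C_1 maps a triangle to the signed sum of its edges. For instance
  ∂[v_0,v_1,v_2] = [v_1,v_2] − [v_0,v_2] + [v_0,v_1],
  ∂[v_2,v_3,v_5] = [v_3,v_5] − [v_2,v_5] + [v_2,v_3].
This gives a 15×10 integer matrix of rank 10; reducing to Smith normal form yields diagonal entries (1,1,1,1,1,1,1,1,1,2).

Now H_k = ker ∂_k / im ∂_{k+1}, so:

  H_0: rank C_0 − rank ∂_1 = 6 − 5 = 1, and the invariant factors of ∂_1 are all 1, so H_0 ≅ Z.
  H_1: rank ker ∂_1 − rank ∂_2 = (15 − 5) − 10 = 0, and ∂_2 has invariant factor 2 > 1, so H_1 ≅ Z/2.
  H_2: rank ker ∂_2 − rank ∂_3 = (10 − 10) − 0 = 0, and there is no ∂_3, so H_2 ≅ 0.

As a check, the Euler characteristic is 6 − 15 + 10 = 1, which agrees with 1 − 0 + 0 = 1.

H_0 ≅ Z,  H_1 ≅ Z/2,  H_2 = 0.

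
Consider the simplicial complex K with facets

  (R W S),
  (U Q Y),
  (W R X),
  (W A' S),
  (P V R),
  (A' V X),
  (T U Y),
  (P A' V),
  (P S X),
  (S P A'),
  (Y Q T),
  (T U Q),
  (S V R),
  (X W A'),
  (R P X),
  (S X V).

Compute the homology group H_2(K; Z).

We work with the vertex ordering P < Q < R < S < T < U < V < W < X < Y < A'. The simplices of K, each written with vertices in increasing order, are:

  0-simplices (11): [P], [Q], [R], [S], [T], [U], [V], [W], [X], [Y], [A']
  1-simplices (24): (24 of them)
  2-simplices (16): [P,R,V], [P,R,X], [P,S,X], [P,S,A'], [P,V,A'], [Q,T,U], [Q,T,Y], [Q,U,Y], [R,S,V], [R,S,W], [R,W,X], [S,V,X], [S,W,A'], [T,U,Y], [V,X,A'], [W,X,A']

so the chain groups are C_0 ≅ Z^11, C_1 ≅ Z^24, C_2 ≅ Z^16.

∂_1: C_1 → C_0 sends each edge [p,q] (with p < q) to q − p. For instance
  ∂[Q,T] = [T] − [Q].
As a 11×24 matrix over Z this has rank 9, with invariant factors (1,1,1,1,1,1,1,1,1).

∂_2: C_2 → C_1 sends each 2-simplex [p,q,r] to [q,r] − [p,r] + [p,q]. For instance
  ∂[S,W,A'] = [W,A'] − [S,A'] + [S,W],
  ∂[P,R,X] = [R,X] − [P,X] + [P,R].
The resulting 24×16 matrix has rank 15, and its Smith normal form has invariant factors (1,1,1,1,1,1,1,1,1,1,1,1,1,1,2).

From H_k ≅ ker(∂_k) / im(∂_{k+1}) we obtain:

  H_2: rank ker ∂_2 − rank ∂_3 = (16 − 15) − 0 = 1, and there is no ∂_3, so H_2 = Z.

H_2 = Z.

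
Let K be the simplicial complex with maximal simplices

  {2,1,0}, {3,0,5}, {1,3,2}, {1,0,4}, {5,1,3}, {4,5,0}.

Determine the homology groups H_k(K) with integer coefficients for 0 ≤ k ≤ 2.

H_0 = Z,  H_1 = Z,  H_2 = 0.

Take the total order 0 < 1 < 2 < 3 < 4 < 5 on the vertex set. Then K (dimension 2) consists of the simplices:

  0-simplices (6): [0], [1], [2], [3], [4], [5]
  1-simplices (12): [0,1], [0,2], [0,3], [0,4], [0,5], [1,2], [1,3], [1,4], [1,5], [2,3], [3,5], [4,5]
  2-simplices (6): [0,1,2], [0,1,4], [0,3,5], [0,4,5], [1,2,3], [1,3,5]

so the chain groups are C_0 ≅ Z^6, C_1 ≅ Z^12, C_2 ≅ Z^6.

Boundary ∂_1: C_1 → C_0 maps an edge to its endpoints' difference, ∂[p,q] = q − p. For instance
  ∂[3,5] = [5] − [3].
This gives a 6×12 integer matrix of rank 5; reducing to Smith normal form yields diagonal entries (1,1,1,1,1).

Boundary ∂_2: C_2 → C_1 maps a triangle to the signed sum of its edges. For instance
  ∂[1,2,3] = [2,3] − [1,3] + [1,2],
  ∂[0,4,5] = [4,5] − [0,5] + [0,4].
As a 12×6 matrix over Z this has rank 6, with invariant factors (1,1,1,1,1,1).

From H_k ≅ ker(∂_k) / im(∂_{k+1}) we obtain:

  H_0: rank C_0 − rank ∂_1 = 6 − 5 = 1, and the invariant factors of ∂_1 are all 1, so H_0 ≅ Z.
  H_1: rank ker ∂_1 − rank ∂_2 = (12 − 5) − 6 = 1, and the invariant factors of ∂_2 are all 1, so H_1 ≅ Z.
  H_2: rank ker ∂_2 − rank ∂_3 = (6 − 6) − 0 = 0, and there is no ∂_3, so H_2 ≅ 0.

As a check, the Euler characteristic is 6 − 12 + 6 = 0, which agrees with 1 − 1 + 0 = 0.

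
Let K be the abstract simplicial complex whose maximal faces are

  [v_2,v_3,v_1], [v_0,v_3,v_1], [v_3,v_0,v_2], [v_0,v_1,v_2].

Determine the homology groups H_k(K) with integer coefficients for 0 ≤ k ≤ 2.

Order the vertices as v_0 < v_1 < v_2 < v_3. Listing each simplex with vertices in this order, K has dimension 2 with simplices:

  0-simplices (4): [v_0], [v_1], [v_2], [v_3]
  1-simplices (6): [v_0,v_1], [v_0,v_2], [v_0,v_3], [v_1,v_2], [v_1,v_3], [v_2,v_3]
  2-simplices (4): [v_0,v_1,v_2], [v_0,v_1,v_3], [v_0,v_2,v_3], [v_1,v_2,v_3]

Hence C_0 ≅ Z^4, C_1 ≅ Z^6, C_2 ≅ Z^4.

The boundary map ∂_1: C_1 → C_0 sends each edge [p,q] (with p < q) to q − p. For instance
  ∂[v_0,v_1] = [v_1] − [v_0].
This gives a 4×6 integer matrix of rank 3; reducing to Smith normal form yields diagonal entries (1,1,1).

The boundary map ∂_2: C_2 → C_1 maps a triangle to the signed sum of its edges. For instance
  ∂[v_0,v_2,v_3] = [v_2,v_3] − [v_0,v_3] + [v_0,v_2],
  ∂[v_0,v_1,v_3] = [v_1,v_3] − [v_0,v_3] + [v_0,v_1].
The resulting 6×4 matrix has rank 3, and its Smith normal form has invariant factors (1,1,1).

Reading off H_k = ker ∂_k / im ∂_{k+1}:

  H_0: rank C_0 − rank ∂_1 = 4 − 3 = 1, and the invariant factors of ∂_1 are all 1, so H_0 ≅ Z.
  H_1: rank ker ∂_1 − rank ∂_2 = (6 − 3) − 3 = 0, and the invariant factors of ∂_2 are all 1, so H_1 ≅ 0.
  H_2: rank ker ∂_2 − rank ∂_3 = (4 − 3) − 0 = 1, and there is no ∂_3, so H_2 ≅ Z.

(K is a triangulation of the 2-sphere S^2.)

H_0 = Z,  H_1 = 0,  H_2 = Z.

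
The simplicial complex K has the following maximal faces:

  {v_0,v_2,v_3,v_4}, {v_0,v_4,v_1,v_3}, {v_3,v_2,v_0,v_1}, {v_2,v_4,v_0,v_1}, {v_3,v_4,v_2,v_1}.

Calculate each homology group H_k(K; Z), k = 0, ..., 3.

We work with the vertex ordering v_0 < v_1 < v_2 < v_3 < v_4. The simplices of K, each written with vertices in increasing order, are:

  0-simplices (5): [v_0], [v_1], [v_2], [v_3], [v_4]
  1-simplices (10): [v_0,v_1], [v_0,v_2], [v_0,v_3], [v_0,v_4], [v_1,v_2], [v_1,v_3], [v_1,v_4], [v_2,v_3], [v_2,v_4], [v_3,v_4]
  2-simplices (10): [v_0,v_1,v_2], [v_0,v_1,v_3], [v_0,v_1,v_4], [v_0,v_2,v_3], [v_0,v_2,v_4], [v_0,v_3,v_4], [v_1,v_2,v_3], [v_1,v_2,v_4], [v_1,v_3,v_4], [v_2,v_3,v_4]
  3-simplices (5): [v_0,v_1,v_2,v_3], [v_0,v_1,v_2,v_4], [v_0,v_1,v_3,v_4], [v_0,v_2,v_3,v_4], [v_1,v_2,v_3,v_4]

Hence C_0 ≅ Z^5, C_1 ≅ Z^10, C_2 ≅ Z^10, C_3 ≅ Z^5.

The boundary map ∂_1: C_1 → C_0 sends each edge [p,q] (with p < q) to q − p.
The resulting 5×10 matrix has rank 4, and its Smith normal form has invariant factors (1,1,1,1).

Boundary ∂_2: C_2 → C_1 maps a triangle to the signed sum of its edges. For instance
  ∂[v_0,v_3,v_4] = [v_3,v_4] − [v_0,v_4] + [v_0,v_3],
  ∂[v_0,v_2,v_4] = [v_2,v_4] − [v_0,v_4] + [v_0,v_2].
The 10×10 boundary matrix has rank 6 and Smith normal form diag(1,1,1,1,1,1).

∂_3: C_3 → C_2 sends each 3-simplex σ to the alternating sum Σ_i (−1)^i (σ with its i-th vertex removed). For instance
  ∂[v_0,v_1,v_2,v_3] = [v_1,v_2,v_3] − [v_0,v_2,v_3] + [v_0,v_1,v_3] − [v_0,v_1,v_2],
  ∂[v_1,v_2,v_3,v_4] = [v_2,v_3,v_4] − [v_1,v_3,v_4] + [v_1,v_2,v_4] − [v_1,v_2,v_3].
This gives a 10×5 integer matrix of rank 4; reducing to Smith normal form yields diagonal entries (1,1,1,1).

Now H_k = ker ∂_k / im ∂_{k+1}, so:

  H_0: rank C_0 − rank ∂_1 = 5 − 4 = 1, and the invariant factors of ∂_1 are all 1, so H_0 = Z.
  H_1: rank ker ∂_1 − rank ∂_2 = (10 − 4) − 6 = 0, and the invariant factors of ∂_2 are all 1, so H_1 = 0.
  H_2: rank ker ∂_2 − rank ∂_3 = (10 − 6) − 4 = 0, and the invariant factors of ∂_3 are all 1, so H_2 = 0.
  H_3: rank ker ∂_3 − rank ∂_4 = (5 − 4) − 0 = 1, and there is no ∂_4, so H_3 = Z.

(K is a triangulation of the 3-sphere S^3.)

H_0 ≅ Z,  H_1 = 0,  H_2 = 0,  H_3 ≅ Z.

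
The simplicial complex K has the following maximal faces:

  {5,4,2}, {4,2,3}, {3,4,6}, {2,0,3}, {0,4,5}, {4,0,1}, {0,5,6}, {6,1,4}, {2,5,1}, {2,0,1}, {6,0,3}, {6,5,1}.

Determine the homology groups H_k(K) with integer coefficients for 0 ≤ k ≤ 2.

H_0 ≅ Z,  H_1 ≅ Z/2,  H_2 = 0.

Order the vertices as 0 < 1 < 2 < 3 < 4 < 5 < 6. Listing each simplex with vertices in this order, K has dimension 2 with simplices:

  0-simplices (7): [0], [1], [2], [3], [4], [5], [6]
  1-simplices (18): [0,1], [0,2], [0,3], [0,4], [0,5], [0,6], [1,2], [1,4], [1,5], [1,6], [2,3], [2,4], [2,5], [3,4], [3,6], [4,5], [4,6], [5,6]
  2-simplices (12): [0,1,2], [0,1,4], [0,2,3], [0,3,6], [0,4,5], [0,5,6], [1,2,5], [1,4,6], [1,5,6], [2,3,4], [2,4,5], [3,4,6]

so the chain groups are C_0 ≅ Z^7, C_1 ≅ Z^18, C_2 ≅ Z^12.

∂_1: C_1 → C_0 is given by ∂[p,q] = [q] − [p]. For instance
  ∂[0,3] = [3] − [0].
As a 7×18 matrix over Z this has rank 6, with invariant factors (1,1,1,1,1,1).

Boundary ∂_2: C_2 → C_1 maps a triangle to the signed sum of its edges. For instance
  ∂[2,4,5] = [4,5] − [2,5] + [2,4],
  ∂[0,3,6] = [3,6] − [0,6] + [0,3].
The resulting 18×12 matrix has rank 12, and its Smith normal form has invariant factors (1,1,1,1,1,1,1,1,1,1,1,2).

Reading off H_k = ker ∂_k / im ∂_{k+1}:

  H_0: rank C_0 − rank ∂_1 = 7 − 6 = 1, and the invariant factors of ∂_1 are all 1, so H_0 ≅ Z.
  H_1: rank ker ∂_1 − rank ∂_2 = (18 − 6) − 12 = 0, and ∂_2 has invariant factor 2 > 1, so H_1 ≅ Z/2.
  H_2: rank ker ∂_2 − rank ∂_3 = (12 − 12) − 0 = 0, and there is no ∂_3, so H_2 ≅ 0.

As a check, the Euler characteristic is 7 − 18 + 12 = 1, which agrees with 1 − 0 + 0 = 1.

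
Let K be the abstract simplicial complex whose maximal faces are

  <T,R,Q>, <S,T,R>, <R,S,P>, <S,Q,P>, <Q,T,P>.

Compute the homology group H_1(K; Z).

H_1 ≅ Z.

Fix the vertex order P < Q < R < S < T and write every simplex with vertices in increasing order. Then dim K = 2 and the simplices of K are:

  0-simplices (5): P, Q, R, S, T
  1-simplices (10): PQ, PR, PS, PT, QR, QS, QT, RS, RT, ST
  2-simplices (5): PQS, PQT, PRS, QRT, RST

giving chain groups C_0 ≅ Z^5, C_1 ≅ Z^10, C_2 ≅ Z^5.

∂_1: C_1 → C_0 maps an edge to its endpoints' difference, ∂[p,q] = q − p.
As a 5×10 matrix over Z this has rank 4, with invariant factors (1,1,1,1).

∂_2: C_2 → C_1 sends each 2-simplex [p,q,r] to [q,r] − [p,r] + [p,q]. For instance
  ∂PQT = QT − PT + PQ,
  ∂PQS = QS − PS + PQ.
The resulting 10×5 matrix has rank 5, and its Smith normal form has invariant factors (1,1,1,1,1).

From H_k ≅ ker(∂_k) / im(∂_{k+1}) we obtain:

  H_1: rank ker ∂_1 − rank ∂_2 = (10 − 4) − 5 = 1, and the invariant factors of ∂_2 are all 1, so H_1 = Z.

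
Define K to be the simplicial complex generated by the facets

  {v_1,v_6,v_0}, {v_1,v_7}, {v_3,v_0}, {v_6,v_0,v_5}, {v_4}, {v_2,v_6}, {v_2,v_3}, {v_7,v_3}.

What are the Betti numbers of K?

b_0 = 2, b_1 = 2, b_2 = 0.

Take the total order v_0 < v_1 < v_2 < v_3 < v_4 < v_5 < v_6 < v_7 on the vertex set. Then K (dimension 2) consists of the simplices:

  0-simplices (8): [v_0], [v_1], [v_2], [v_3], [v_4], [v_5], [v_6], [v_7]
  1-simplices (10): [v_0,v_1], [v_0,v_3], [v_0,v_5], [v_0,v_6], [v_1,v_6], [v_1,v_7], [v_2,v_3], [v_2,v_6], [v_3,v_7], [v_5,v_6]
  2-simplices (2): [v_0,v_1,v_6], [v_0,v_5,v_6]

Hence C_0 ≅ Z^8, C_1 ≅ Z^10, C_2 ≅ Z^2.

The boundary map ∂_1: C_1 → C_0 maps an edge to its endpoints' difference, ∂[p,q] = q − p. For instance
  ∂[v_5,v_6] = [v_6] − [v_5].
This gives a 8×10 integer matrix of rank 6; reducing to Smith normal form yields diagonal entries (1,1,1,1,1,1).

∂_2: C_2 → C_1 sends each 2-simplex [p,q,r] to [q,r] − [p,r] + [p,q]. For instance
  ∂[v_0,v_1,v_6] = [v_1,v_6] − [v_0,v_6] + [v_0,v_1],
  ∂[v_0,v_5,v_6] = [v_5,v_6] − [v_0,v_6] + [v_0,v_5].
This gives a 10×2 integer matrix of rank 2; reducing to Smith normal form yields diagonal entries (1,1).

Computing H_k = (kernel of ∂_k) / (image of ∂_{k+1}):

  H_0: rank C_0 − rank ∂_1 = 8 − 6 = 2, and the invariant factors of ∂_1 are all 1, so H_0 ≅ Z^2.
  H_1: rank ker ∂_1 − rank ∂_2 = (10 − 6) − 2 = 2, and the invariant factors of ∂_2 are all 1, so H_1 ≅ Z^2.
  H_2: rank ker ∂_2 − rank ∂_3 = (2 − 2) − 0 = 0, and there is no ∂_3, so H_2 ≅ 0.

Hence the Betti numbers are b_0 = 2, b_1 = 2, b_2 = 0.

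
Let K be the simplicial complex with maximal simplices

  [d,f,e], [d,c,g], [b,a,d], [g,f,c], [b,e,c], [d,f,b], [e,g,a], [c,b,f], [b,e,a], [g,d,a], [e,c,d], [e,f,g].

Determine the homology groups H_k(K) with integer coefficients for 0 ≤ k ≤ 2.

H_0 ≅ Z,  H_1 ≅ Z/2,  H_2 = 0.

Order the vertices as a < b < c < d < e < f < g. Listing each simplex with vertices in this order, K has dimension 2 with simplices:

  0-simplices (7): a, b, c, d, e, f, g
  1-simplices (18): ab, ad, ae, ag, bc, bd, be, bf, cd, ce, cf, cg, de, df, dg, ef, eg, fg
  2-simplices (12): abd, abe, adg, aeg, bce, bcf, bdf, cde, cdg, cfg, def, efg

giving chain groups C_0 ≅ Z^7, C_1 ≅ Z^18, C_2 ≅ Z^12.

The boundary map ∂_1: C_1 → C_0 sends each edge [p,q] (with p < q) to q − p. For instance
  ∂ef = f − e.
This gives a 7×18 integer matrix of rank 6; reducing to Smith normal form yields diagonal entries (1,1,1,1,1,1).

Boundary ∂_2: C_2 → C_1 sends each 2-simplex [p,q,r] to [q,r] − [p,r] + [p,q]. For instance
  ∂cdg = dg − cg + cd,
  ∂cde = de − ce + cd.
This gives a 18×12 integer matrix of rank 12; reducing to Smith normal form yields diagonal entries (1,1,1,1,1,1,1,1,1,1,1,2).

Now H_k = ker ∂_k / im ∂_{k+1}, so:

  H_0: rank C_0 − rank ∂_1 = 7 − 6 = 1, and the invariant factors of ∂_1 are all 1, so H_0 ≅ Z.
  H_1: rank ker ∂_1 − rank ∂_2 = (18 − 6) − 12 = 0, and ∂_2 has invariant factor 2 > 1, so H_1 ≅ Z/2.
  H_2: rank ker ∂_2 − rank ∂_3 = (12 − 12) − 0 = 0, and there is no ∂_3, so H_2 ≅ 0.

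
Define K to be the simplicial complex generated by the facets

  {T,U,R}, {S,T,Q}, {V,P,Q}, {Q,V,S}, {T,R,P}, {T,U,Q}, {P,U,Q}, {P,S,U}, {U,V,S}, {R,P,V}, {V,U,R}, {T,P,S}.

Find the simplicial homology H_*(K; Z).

H_0 ≅ Z,  H_1 ≅ Z/2Z,  H_2 = 0.

Order the vertices as P < Q < R < S < T < U < V. Listing each simplex with vertices in this order, K has dimension 2 with simplices:

  0-simplices (7): P, Q, R, S, T, U, V
  1-simplices (18): PQ, PR, PS, PT, PU, PV, QS, QT, QU, QV, RT, RU, RV, ST, SU, SV, TU, UV
  2-simplices (12): PQU, PQV, PRT, PRV, PST, PSU, QST, QSV, QTU, RTU, RUV, SUV

giving chain groups C_0 ≅ Z^7, C_1 ≅ Z^18, C_2 ≅ Z^12.

∂_1: C_1 → C_0 sends each edge [p,q] (with p < q) to q − p. For instance
  ∂RU = U − R.
This gives a 7×18 integer matrix of rank 6; reducing to Smith normal form yields diagonal entries (1,1,1,1,1,1).

The boundary map ∂_2: C_2 → C_1 acts by ∂[p,q,r] = [q,r] − [p,r] + [p,q]. For instance
  ∂SUV = UV − SV + SU,
  ∂PQU = QU − PU + PQ.
The 18×12 boundary matrix has rank 12 and Smith normal form diag(1,1,1,1,1,1,1,1,1,1,1,2).

From H_k ≅ ker(∂_k) / im(∂_{k+1}) we obtain:

  H_0: rank C_0 − rank ∂_1 = 7 − 6 = 1, and the invariant factors of ∂_1 are all 1, so H_0 = Z.
  H_1: rank ker ∂_1 − rank ∂_2 = (18 − 6) − 12 = 0, and ∂_2 has invariant factor 2 > 1, so H_1 = Z/2Z.
  H_2: rank ker ∂_2 − rank ∂_3 = (12 − 12) − 0 = 0, and there is no ∂_3, so H_2 = 0.

(K is a triangulation of the real projective plane RP^2.)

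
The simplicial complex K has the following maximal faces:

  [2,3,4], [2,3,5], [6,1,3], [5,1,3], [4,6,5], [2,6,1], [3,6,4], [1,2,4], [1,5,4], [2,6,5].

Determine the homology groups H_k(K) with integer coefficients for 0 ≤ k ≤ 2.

Take the total order 1 < 2 < 3 < 4 < 5 < 6 on the vertex set. Then K (dimension 2) consists of the simplices:

  0-simplices (6): [1], [2], [3], [4], [5], [6]
  1-simplices (15): [1,2], [1,3], [1,4], [1,5], [1,6], [2,3], [2,4], [2,5], [2,6], [3,4], [3,5], [3,6], [4,5], [4,6], [5,6]
  2-simplices (10): [1,2,4], [1,2,6], [1,3,5], [1,3,6], [1,4,5], [2,3,4], [2,3,5], [2,5,6], [3,4,6], [4,5,6]

Hence C_0 ≅ Z^6, C_1 ≅ Z^15, C_2 ≅ Z^10.

The boundary map ∂_1: C_1 → C_0 maps an edge to its endpoints' difference, ∂[p,q] = q − p.
The 6×15 boundary matrix has rank 5 and Smith normal form diag(1,1,1,1,1).

∂_2: C_2 → C_1 acts by ∂[p,q,r] = [q,r] − [p,r] + [p,q]. For instance
  ∂[1,3,5] = [3,5] − [1,5] + [1,3],
  ∂[1,2,6] = [2,6] − [1,6] + [1,2].
This gives a 15×10 integer matrix of rank 10; reducing to Smith normal form yields diagonal entries (1,1,1,1,1,1,1,1,1,2).

Reading off H_k = ker ∂_k / im ∂_{k+1}:

  H_0: rank C_0 − rank ∂_1 = 6 − 5 = 1, and the invariant factors of ∂_1 are all 1, so H_0 = Z.
  H_1: rank ker ∂_1 − rank ∂_2 = (15 − 5) − 10 = 0, and ∂_2 has invariant factor 2 > 1, so H_1 = Z/2Z.
  H_2: rank ker ∂_2 − rank ∂_3 = (10 − 10) − 0 = 0, and there is no ∂_3, so H_2 = 0.

H_0 = Z,  H_1 = Z/2Z,  H_2 = 0.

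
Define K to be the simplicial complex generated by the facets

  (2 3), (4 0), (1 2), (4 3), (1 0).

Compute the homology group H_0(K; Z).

Take the total order 0 < 1 < 2 < 3 < 4 on the vertex set. Then K (dimension 1) consists of the simplices:

  0-simplices (5): [0], [1], [2], [3], [4]
  1-simplices (5): [0,1], [0,4], [1,2], [2,3], [3,4]

Hence C_0 ≅ Z^5, C_1 ≅ Z^5.

∂_1: C_1 → C_0 maps an edge to its endpoints' difference, ∂[p,q] = q − p. For instance
  ∂[0,4] = [4] − [0].
The resulting 5×5 matrix has rank 4, and its Smith normal form has invariant factors (1,1,1,1).

From H_k ≅ ker(∂_k) / im(∂_{k+1}) we obtain:

  H_0: rank C_0 − rank ∂_1 = 5 − 4 = 1, and the invariant factors of ∂_1 are all 1, so H_0 = Z.

H_0 ≅ Z.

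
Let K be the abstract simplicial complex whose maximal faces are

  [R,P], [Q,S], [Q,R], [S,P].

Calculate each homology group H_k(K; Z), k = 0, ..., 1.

H_0 ≅ Z,  H_1 ≅ Z.

We work with the vertex ordering P < Q < R < S. The simplices of K, each written with vertices in increasing order, are:

  0-simplices (4): P, Q, R, S
  1-simplices (4): PR, PS, QR, QS

giving chain groups C_0 ≅ Z^4, C_1 ≅ Z^4.

∂_1: C_1 → C_0 maps an edge to its endpoints' difference, ∂[p,q] = q − p.
As a 4×4 matrix over Z this has rank 3, with invariant factors (1,1,1).

Now H_k = ker ∂_k / im ∂_{k+1}, so:

  H_0: rank C_0 − rank ∂_1 = 4 − 3 = 1, and the invariant factors of ∂_1 are all 1, so H_0 = Z.
  H_1: rank ker ∂_1 − rank ∂_2 = (4 − 3) − 0 = 1, and there is no ∂_2, so H_1 = Z.

As a check, the Euler characteristic is 4 − 4 = 0, which agrees with 1 − 1 = 0.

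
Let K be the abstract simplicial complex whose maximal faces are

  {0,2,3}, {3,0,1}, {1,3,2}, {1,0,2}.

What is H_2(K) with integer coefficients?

Take the total order 0 < 1 < 2 < 3 on the vertex set. Then K (dimension 2) consists of the simplices:

  0-simplices (4): [0], [1], [2], [3]
  1-simplices (6): [0,1], [0,2], [0,3], [1,2], [1,3], [2,3]
  2-simplices (4): [0,1,2], [0,1,3], [0,2,3], [1,2,3]

giving chain groups C_0 ≅ Z^4, C_1 ≅ Z^6, C_2 ≅ Z^4.

The boundary map ∂_1: C_1 → C_0 is given by ∂[p,q] = [q] − [p]. For instance
  ∂[2,3] = [3] − [2].
This gives a 4×6 integer matrix of rank 3; reducing to Smith normal form yields diagonal entries (1,1,1).

Boundary ∂_2: C_2 → C_1 maps a triangle to the signed sum of its edges. For instance
  ∂[1,2,3] = [2,3] − [1,3] + [1,2],
  ∂[0,2,3] = [2,3] − [0,3] + [0,2].
As a 6×4 matrix over Z this has rank 3, with invariant factors (1,1,1).

From H_k ≅ ker(∂_k) / im(∂_{k+1}) we obtain:

  H_2: rank ker ∂_2 − rank ∂_3 = (4 − 3) − 0 = 1, and there is no ∂_3, so H_2 = Z.

(K is a triangulation of the 2-sphere S^2.)

H_2 = Z.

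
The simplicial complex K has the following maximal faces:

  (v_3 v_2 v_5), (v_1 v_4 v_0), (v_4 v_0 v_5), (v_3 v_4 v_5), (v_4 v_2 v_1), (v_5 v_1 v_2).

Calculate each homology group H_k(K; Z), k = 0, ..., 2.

H_0 ≅ Z,  H_1 ≅ Z,  H_2 = 0.

Fix the vertex order v_0 < v_1 < v_2 < v_3 < v_4 < v_5 and write every simplex with vertices in increasing order. Then dim K = 2 and the simplices of K are:

  0-simplices (6): [v_0], [v_1], [v_2], [v_3], [v_4], [v_5]
  1-simplices (12): [v_0,v_1], [v_0,v_4], [v_0,v_5], [v_1,v_2], [v_1,v_4], [v_1,v_5], [v_2,v_3], [v_2,v_4], [v_2,v_5], [v_3,v_4], [v_3,v_5], [v_4,v_5]
  2-simplices (6): [v_0,v_1,v_4], [v_0,v_4,v_5], [v_1,v_2,v_4], [v_1,v_2,v_5], [v_2,v_3,v_5], [v_3,v_4,v_5]

so the chain groups are C_0 ≅ Z^6, C_1 ≅ Z^12, C_2 ≅ Z^6.

The boundary map ∂_1: C_1 → C_0 sends each edge [p,q] (with p < q) to q − p.
This gives a 6×12 integer matrix of rank 5; reducing to Smith normal form yields diagonal entries (1,1,1,1,1).

∂_2: C_2 → C_1 acts by ∂[p,q,r] = [q,r] − [p,r] + [p,q]. For instance
  ∂[v_0,v_1,v_4] = [v_1,v_4] − [v_0,v_4] + [v_0,v_1],
  ∂[v_1,v_2,v_4] = [v_2,v_4] − [v_1,v_4] + [v_1,v_2].
As a 12×6 matrix over Z this has rank 6, with invariant factors (1,1,1,1,1,1).

Reading off H_k = ker ∂_k / im ∂_{k+1}:

  H_0: rank C_0 − rank ∂_1 = 6 − 5 = 1, and the invariant factors of ∂_1 are all 1, so H_0 = Z.
  H_1: rank ker ∂_1 − rank ∂_2 = (12 − 5) − 6 = 1, and the invariant factors of ∂_2 are all 1, so H_1 = Z.
  H_2: rank ker ∂_2 − rank ∂_3 = (6 − 6) − 0 = 0, and there is no ∂_3, so H_2 = 0.

As a check, the Euler characteristic is 6 − 12 + 6 = 0, which agrees with 1 − 1 + 0 = 0.
(K is a triangulation of the cylinder S^1 x I.)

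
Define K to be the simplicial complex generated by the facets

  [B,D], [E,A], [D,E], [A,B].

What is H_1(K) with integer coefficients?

H_1 ≅ Z.

We work with the vertex ordering A < B < D < E. The simplices of K, each written with vertices in increasing order, are:

  0-simplices (4): A, B, D, E
  1-simplices (4): AB, AE, BD, DE

so the chain groups are C_0 ≅ Z^4, C_1 ≅ Z^4.

Boundary ∂_1: C_1 → C_0 is given by ∂[p,q] = [q] − [p]. For instance
  ∂AB = B − A.
The 4×4 boundary matrix has rank 3 and Smith normal form diag(1,1,1).

Now H_k = ker ∂_k / im ∂_{k+1}, so:

  H_1: rank ker ∂_1 − rank ∂_2 = (4 − 3) − 0 = 1, and there is no ∂_2, so H_1 = Z.

(K is a triangulation of the circle S^1.)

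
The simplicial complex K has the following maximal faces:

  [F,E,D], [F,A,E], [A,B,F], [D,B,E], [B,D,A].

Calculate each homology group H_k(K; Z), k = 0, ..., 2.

Order the vertices as A < B < D < E < F. Listing each simplex with vertices in this order, K has dimension 2 with simplices:

  0-simplices (5): A, B, D, E, F
  1-simplices (10): AB, AD, AE, AF, BD, BE, BF, DE, DF, EF
  2-simplices (5): ABD, ABF, AEF, BDE, DEF

giving chain groups C_0 ≅ Z^5, C_1 ≅ Z^10, C_2 ≅ Z^5.

The boundary map ∂_1: C_1 → C_0 is given by ∂[p,q] = [q] − [p].
The 5×10 boundary matrix has rank 4 and Smith normal form diag(1,1,1,1).

The boundary map ∂_2: C_2 → C_1 sends each 2-simplex [p,q,r] to [q,r] − [p,r] + [p,q]. For instance
  ∂AEF = EF − AF + AE,
  ∂ABD = BD − AD + AB.
As a 10×5 matrix over Z this has rank 5, with invariant factors (1,1,1,1,1).

Computing H_k = (kernel of ∂_k) / (image of ∂_{k+1}):

  H_0: rank C_0 − rank ∂_1 = 5 − 4 = 1, and the invariant factors of ∂_1 are all 1, so H_0 ≅ Z.
  H_1: rank ker ∂_1 − rank ∂_2 = (10 − 4) − 5 = 1, and the invariant factors of ∂_2 are all 1, so H_1 ≅ Z.
  H_2: rank ker ∂_2 − rank ∂_3 = (5 − 5) − 0 = 0, and there is no ∂_3, so H_2 ≅ 0.

(K is a triangulation of the Möbius band.)

H_0 ≅ Z,  H_1 ≅ Z,  H_2 = 0.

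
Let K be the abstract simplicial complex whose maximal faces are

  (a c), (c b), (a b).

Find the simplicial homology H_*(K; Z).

H_0 ≅ Z,  H_1 ≅ Z.

K has 3 vertices, 3 edges.
rank ∂_0 = 0, rank ∂_1 = 2 ⇒ b_0 = 3 − 0 − 2 = 1; all invariant factors of ∂_1 are 1 so no torsion. So H_0 = Z.
rank ∂_1 = 2, rank ∂_2 = 0 ⇒ b_1 = 3 − 2 − 0 = 1. So H_1 = Z.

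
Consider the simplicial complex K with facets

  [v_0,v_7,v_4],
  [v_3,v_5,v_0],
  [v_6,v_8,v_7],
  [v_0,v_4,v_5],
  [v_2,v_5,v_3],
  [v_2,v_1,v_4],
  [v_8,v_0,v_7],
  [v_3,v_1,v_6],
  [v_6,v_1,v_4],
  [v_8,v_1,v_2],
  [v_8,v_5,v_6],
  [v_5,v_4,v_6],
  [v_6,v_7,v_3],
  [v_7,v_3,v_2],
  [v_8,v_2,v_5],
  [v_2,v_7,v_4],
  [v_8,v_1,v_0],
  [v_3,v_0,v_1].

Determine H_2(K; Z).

H_2 ≅ Z.

Fix the vertex order v_0 < v_1 < v_2 < v_3 < v_4 < v_5 < v_6 < v_7 < v_8 and write every simplex with vertices in increasing order. Then dim K = 2 and the simplices of K are:

  0-simplices (9): [v_0], [v_1], [v_2], [v_3], [v_4], [v_5], [v_6], [v_7], [v_8]
  1-simplices (27): (27 of them)
  2-simplices (18): (18 of them)

Hence C_0 ≅ Z^9, C_1 ≅ Z^27, C_2 ≅ Z^18.

Boundary ∂_1: C_1 → C_0 sends each edge [p,q] (with p < q) to q − p.
The resulting 9×27 matrix has rank 8, and its Smith normal form has invariant factors (1,1,1,1,1,1,1,1).

The boundary map ∂_2: C_2 → C_1 sends each 2-simplex [p,q,r] to [q,r] − [p,r] + [p,q]. For instance
  ∂[v_1,v_2,v_4] = [v_2,v_4] − [v_1,v_4] + [v_1,v_2],
  ∂[v_0,v_1,v_3] = [v_1,v_3] − [v_0,v_3] + [v_0,v_1].
This gives a 27×18 integer matrix of rank 17; reducing to Smith normal form yields diagonal entries (1,1,1,1,1,1,1,1,1,1,1,1,1,1,1,1,1).

Computing H_k = (kernel of ∂_k) / (image of ∂_{k+1}):

  H_2: rank ker ∂_2 − rank ∂_3 = (18 − 17) − 0 = 1, and there is no ∂_3, so H_2 = Z.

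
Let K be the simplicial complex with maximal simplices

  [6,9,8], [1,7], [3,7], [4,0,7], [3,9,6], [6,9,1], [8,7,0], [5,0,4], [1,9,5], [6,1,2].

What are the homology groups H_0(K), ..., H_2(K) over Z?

H_0 = Z,  H_1 = Z^3,  H_2 = 0.

Order the vertices as 0 < 1 < 2 < 3 < 4 < 5 < 6 < 7 < 8 < 9. Listing each simplex with vertices in this order, K has dimension 2 with simplices:

  0-simplices (10): [0], [1], [2], [3], [4], [5], [6], [7], [8], [9]
  1-simplices (20): [0,4], [0,5], [0,7], [0,8], [1,2], [1,5], [1,6], [1,7], [1,9], [2,6], [3,6], [3,7], [3,9], [4,5], [4,7], [5,9], [6,8], [6,9], [7,8], [8,9]
  2-simplices (8): [0,4,5], [0,4,7], [0,7,8], [1,2,6], [1,5,9], [1,6,9], [3,6,9], [6,8,9]

Hence C_0 ≅ Z^10, C_1 ≅ Z^20, C_2 ≅ Z^8.

The boundary map ∂_1: C_1 → C_0 is given by ∂[p,q] = [q] − [p]. For instance
  ∂[0,7] = [7] − [0].
This gives a 10×20 integer matrix of rank 9; reducing to Smith normal form yields diagonal entries (1,1,1,1,1,1,1,1,1).

The boundary map ∂_2: C_2 → C_1 maps a triangle to the signed sum of its edges. For instance
  ∂[3,6,9] = [6,9] − [3,9] + [3,6],
  ∂[6,8,9] = [8,9] − [6,9] + [6,8].
As a 20×8 matrix over Z this has rank 8, with invariant factors (1,1,1,1,1,1,1,1).

Reading off H_k = ker ∂_k / im ∂_{k+1}:

  H_0: rank C_0 − rank ∂_1 = 10 − 9 = 1, and the invariant factors of ∂_1 are all 1, so H_0 = Z.
  H_1: rank ker ∂_1 − rank ∂_2 = (20 − 9) − 8 = 3, and the invariant factors of ∂_2 are all 1, so H_1 = Z^3.
  H_2: rank ker ∂_2 − rank ∂_3 = (8 − 8) − 0 = 0, and there is no ∂_3, so H_2 = 0.

As a check, the Euler characteristic is 10 − 20 + 8 = -2, which agrees with 1 − 3 + 0 = -2.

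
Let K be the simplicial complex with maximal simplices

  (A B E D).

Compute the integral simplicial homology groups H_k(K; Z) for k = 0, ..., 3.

Fix the vertex order A < B < D < E and write every simplex with vertices in increasing order. Then dim K = 3 and the simplices of K are:

  0-simplices (4): A, B, D, E
  1-simplices (6): AB, AD, AE, BD, BE, DE
  2-simplices (4): ABD, ABE, ADE, BDE
  3-simplices (1): ABDE

so the chain groups are C_0 ≅ Z^4, C_1 ≅ Z^6, C_2 ≅ Z^4, C_3 ≅ Z^1.

The boundary map ∂_1: C_1 → C_0 is given by ∂[p,q] = [q] − [p]. For instance
  ∂AB = B − A.
The resulting 4×6 matrix has rank 3, and its Smith normal form has invariant factors (1,1,1).

∂_2: C_2 → C_1 sends each 2-simplex [p,q,r] to [q,r] − [p,r] + [p,q]. For instance
  ∂ADE = DE − AE + AD,
  ∂ABE = BE − AE + AB.
As a 6×4 matrix over Z this has rank 3, with invariant factors (1,1,1).

∂_3: C_3 → C_2 sends each 3-simplex σ to the alternating sum Σ_i (−1)^i (σ with its i-th vertex removed). For instance
  ∂ABDE = BDE − ADE + ABE − ABD.
This gives a 4×1 integer matrix of rank 1; reducing to Smith normal form yields diagonal entries (1).

Computing H_k = (kernel of ∂_k) / (image of ∂_{k+1}):

  H_0: rank C_0 − rank ∂_1 = 4 − 3 = 1, and the invariant factors of ∂_1 are all 1, so H_0 ≅ Z.
  H_1: rank ker ∂_1 − rank ∂_2 = (6 − 3) − 3 = 0, and the invariant factors of ∂_2 are all 1, so H_1 ≅ 0.
  H_2: rank ker ∂_2 − rank ∂_3 = (4 − 3) − 1 = 0, and the invariant factors of ∂_3 are all 1, so H_2 ≅ 0.
  H_3: rank ker ∂_3 − rank ∂_4 = (1 − 1) − 0 = 0, and there is no ∂_4, so H_3 ≅ 0.

H_0 = Z,  H_1 = 0,  H_2 = 0,  H_3 = 0.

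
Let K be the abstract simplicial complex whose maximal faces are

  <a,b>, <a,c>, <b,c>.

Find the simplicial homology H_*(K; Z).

H_0 ≅ Z,  H_1 ≅ Z.

Order the vertices as a < b < c. Listing each simplex with vertices in this order, K has dimension 1 with simplices:

  0-simplices (3): a, b, c
  1-simplices (3): ab, ac, bc

giving chain groups C_0 ≅ Z^3, C_1 ≅ Z^3.

∂_1: C_1 → C_0 sends each edge [p,q] (with p < q) to q − p. For instance
  ∂bc = c − b.
The resulting 3×3 matrix has rank 2, and its Smith normal form has invariant factors (1,1).

Computing H_k = (kernel of ∂_k) / (image of ∂_{k+1}):

  H_0: rank C_0 − rank ∂_1 = 3 − 2 = 1, and the invariant factors of ∂_1 are all 1, so H_0 = Z.
  H_1: rank ker ∂_1 − rank ∂_2 = (3 − 2) − 0 = 1, and there is no ∂_2, so H_1 = Z.

(K is a triangulation of the circle S^1.)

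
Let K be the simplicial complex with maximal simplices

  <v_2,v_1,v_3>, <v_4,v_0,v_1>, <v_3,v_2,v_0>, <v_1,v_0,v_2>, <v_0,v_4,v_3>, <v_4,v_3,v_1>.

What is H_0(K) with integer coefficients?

H_0 = Z.

K has 5 vertices, 9 edges, 6 triangles.
rank ∂_0 = 0, rank ∂_1 = 4 ⇒ b_0 = 5 − 0 − 4 = 1; all invariant factors of ∂_1 are 1 so no torsion. So H_0 = Z.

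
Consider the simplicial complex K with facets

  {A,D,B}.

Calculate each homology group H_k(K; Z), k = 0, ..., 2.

We work with the vertex ordering A < B < D. The simplices of K, each written with vertices in increasing order, are:

  0-simplices (3): A, B, D
  1-simplices (3): AB, AD, BD
  2-simplices (1): ABD

giving chain groups C_0 ≅ Z^3, C_1 ≅ Z^3, C_2 ≅ Z^1.

∂_1: C_1 → C_0 is given by ∂[p,q] = [q] − [p]. For instance
  ∂AD = D − A.
As a 3×3 matrix over Z this has rank 2, with invariant factors (1,1).

∂_2: C_2 → C_1 maps a triangle to the signed sum of its edges. For instance
  ∂ABD = BD − AD + AB.
The resulting 3×1 matrix has rank 1, and its Smith normal form has invariant factors (1).

Computing H_k = (kernel of ∂_k) / (image of ∂_{k+1}):

  H_0: rank C_0 − rank ∂_1 = 3 − 2 = 1, and the invariant factors of ∂_1 are all 1, so H_0 ≅ Z.
  H_1: rank ker ∂_1 − rank ∂_2 = (3 − 2) − 1 = 0, and the invariant factors of ∂_2 are all 1, so H_1 ≅ 0.
  H_2: rank ker ∂_2 − rank ∂_3 = (1 − 1) − 0 = 0, and there is no ∂_3, so H_2 ≅ 0.

As a check, the Euler characteristic is 3 − 3 + 1 = 1, which agrees with 1 − 0 + 0 = 1.

H_0 ≅ Z,  H_1 = 0,  H_2 = 0.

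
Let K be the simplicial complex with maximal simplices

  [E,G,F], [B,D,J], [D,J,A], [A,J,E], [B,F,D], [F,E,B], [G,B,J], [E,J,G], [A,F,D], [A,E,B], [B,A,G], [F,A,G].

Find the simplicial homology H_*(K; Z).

Take the total order A < B < D < E < F < G < J on the vertex set. Then K (dimension 2) consists of the simplices:

  0-simplices (7): A, B, D, E, F, G, J
  1-simplices (18): AB, AD, AE, AF, AG, AJ, BD, BE, BF, BG, BJ, DF, DJ, EF, EG, EJ, FG, GJ
  2-simplices (12): ABE, ABG, ADF, ADJ, AEJ, AFG, BDF, BDJ, BEF, BGJ, EFG, EGJ

Hence C_0 ≅ Z^7, C_1 ≅ Z^18, C_2 ≅ Z^12.

∂_1: C_1 → C_0 sends each edge [p,q] (with p < q) to q − p. For instance
  ∂FG = G − F.
The resulting 7×18 matrix has rank 6, and its Smith normal form has invariant factors (1,1,1,1,1,1).

Boundary ∂_2: C_2 → C_1 maps a triangle to the signed sum of its edges. For instance
  ∂EGJ = GJ − EJ + EG,
  ∂BGJ = GJ − BJ + BG.
The 18×12 boundary matrix has rank 12 and Smith normal form diag(1,1,1,1,1,1,1,1,1,1,1,2).

Now H_k = ker ∂_k / im ∂_{k+1}, so:

  H_0: rank C_0 − rank ∂_1 = 7 − 6 = 1, and the invariant factors of ∂_1 are all 1, so H_0 = Z.
  H_1: rank ker ∂_1 − rank ∂_2 = (18 − 6) − 12 = 0, and ∂_2 has invariant factor 2 > 1, so H_1 = Z/2.
  H_2: rank ker ∂_2 − rank ∂_3 = (12 − 12) − 0 = 0, and there is no ∂_3, so H_2 = 0.

(K is a triangulation of the real projective plane RP^2.)

H_0 = Z,  H_1 = Z/2,  H_2 = 0.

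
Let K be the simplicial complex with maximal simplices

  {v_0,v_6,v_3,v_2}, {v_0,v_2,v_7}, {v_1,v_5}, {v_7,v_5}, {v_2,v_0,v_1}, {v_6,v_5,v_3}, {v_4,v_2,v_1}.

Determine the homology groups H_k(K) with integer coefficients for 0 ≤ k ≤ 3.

H_0 = Z,  H_1 = Z^2,  H_2 = 0,  H_3 = 0.

Fix the vertex order v_0 < v_1 < v_2 < v_3 < v_4 < v_5 < v_6 < v_7 and write every simplex with vertices in increasing order. Then dim K = 3 and the simplices of K are:

  0-simplices (8): [v_0], [v_1], [v_2], [v_3], [v_4], [v_5], [v_6], [v_7]
  1-simplices (16): (16 of them)
  2-simplices (8): [v_0,v_1,v_2], [v_0,v_2,v_3], [v_0,v_2,v_6], [v_0,v_2,v_7], [v_0,v_3,v_6], [v_1,v_2,v_4], [v_2,v_3,v_6], [v_3,v_5,v_6]
  3-simplices (1): [v_0,v_2,v_3,v_6]

giving chain groups C_0 ≅ Z^8, C_1 ≅ Z^16, C_2 ≅ Z^8, C_3 ≅ Z^1.

The boundary map ∂_1: C_1 → C_0 sends each edge [p,q] (with p < q) to q − p.
As a 8×16 matrix over Z this has rank 7, with invariant factors (1,1,1,1,1,1,1).

Boundary ∂_2: C_2 → C_1 maps a triangle to the signed sum of its edges. For instance
  ∂[v_0,v_2,v_7] = [v_2,v_7] − [v_0,v_7] + [v_0,v_2],
  ∂[v_0,v_2,v_6] = [v_2,v_6] − [v_0,v_6] + [v_0,v_2].
As a 16×8 matrix over Z this has rank 7, with invariant factors (1,1,1,1,1,1,1).

∂_3: C_3 → C_2 sends each 3-simplex σ to the alternating sum Σ_i (−1)^i (σ with its i-th vertex removed). For instance
  ∂[v_0,v_2,v_3,v_6] = [v_2,v_3,v_6] − [v_0,v_3,v_6] + [v_0,v_2,v_6] − [v_0,v_2,v_3].
The 8×1 boundary matrix has rank 1 and Smith normal form diag(1).

Reading off H_k = ker ∂_k / im ∂_{k+1}:

  H_0: rank C_0 − rank ∂_1 = 8 − 7 = 1, and the invariant factors of ∂_1 are all 1, so H_0 = Z.
  H_1: rank ker ∂_1 − rank ∂_2 = (16 − 7) − 7 = 2, and the invariant factors of ∂_2 are all 1, so H_1 = Z^2.
  H_2: rank ker ∂_2 − rank ∂_3 = (8 − 7) − 1 = 0, and the invariant factors of ∂_3 are all 1, so H_2 = 0.
  H_3: rank ker ∂_3 − rank ∂_4 = (1 − 1) − 0 = 0, and there is no ∂_4, so H_3 = 0.

As a check, the Euler characteristic is 8 − 16 + 8 − 1 = -1, which agrees with 1 − 2 + 0 − 0 = -1.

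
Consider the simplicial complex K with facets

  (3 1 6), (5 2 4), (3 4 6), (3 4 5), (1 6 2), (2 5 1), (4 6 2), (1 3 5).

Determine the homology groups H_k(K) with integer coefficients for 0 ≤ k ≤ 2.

H_0 ≅ Z,  H_1 = 0,  H_2 ≅ Z.

Order the vertices as 1 < 2 < 3 < 4 < 5 < 6. Listing each simplex with vertices in this order, K has dimension 2 with simplices:

  0-simplices (6): [1], [2], [3], [4], [5], [6]
  1-simplices (12): [1,2], [1,3], [1,5], [1,6], [2,4], [2,5], [2,6], [3,4], [3,5], [3,6], [4,5], [4,6]
  2-simplices (8): [1,2,5], [1,2,6], [1,3,5], [1,3,6], [2,4,5], [2,4,6], [3,4,5], [3,4,6]

so the chain groups are C_0 ≅ Z^6, C_1 ≅ Z^12, C_2 ≅ Z^8.

∂_1: C_1 → C_0 maps an edge to its endpoints' difference, ∂[p,q] = q − p.
This gives a 6×12 integer matrix of rank 5; reducing to Smith normal form yields diagonal entries (1,1,1,1,1).

The boundary map ∂_2: C_2 → C_1 sends each 2-simplex [p,q,r] to [q,r] − [p,r] + [p,q]. For instance
  ∂[1,3,6] = [3,6] − [1,6] + [1,3],
  ∂[1,3,5] = [3,5] − [1,5] + [1,3].
The 12×8 boundary matrix has rank 7 and Smith normal form diag(1,1,1,1,1,1,1).

From H_k ≅ ker(∂_k) / im(∂_{k+1}) we obtain:

  H_0: rank C_0 − rank ∂_1 = 6 − 5 = 1, and the invariant factors of ∂_1 are all 1, so H_0 = Z.
  H_1: rank ker ∂_1 − rank ∂_2 = (12 − 5) − 7 = 0, and the invariant factors of ∂_2 are all 1, so H_1 = 0.
  H_2: rank ker ∂_2 − rank ∂_3 = (8 − 7) − 0 = 1, and there is no ∂_3, so H_2 = Z.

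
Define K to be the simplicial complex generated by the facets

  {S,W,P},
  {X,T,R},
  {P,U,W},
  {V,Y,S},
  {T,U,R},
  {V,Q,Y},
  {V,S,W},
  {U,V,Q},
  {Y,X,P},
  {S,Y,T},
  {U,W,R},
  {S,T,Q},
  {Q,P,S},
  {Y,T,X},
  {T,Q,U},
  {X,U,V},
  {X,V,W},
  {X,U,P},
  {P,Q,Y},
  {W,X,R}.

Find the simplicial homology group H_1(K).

Order the vertices as P < Q < R < S < T < U < V < W < X < Y. Listing each simplex with vertices in this order, K has dimension 2 with simplices:

  0-simplices (10): P, Q, R, S, T, U, V, W, X, Y
  1-simplices (30): PQ, PS, PU, PW, PX, PY, QS, QT, QU, QV, QY, RT, RU, RW, RX, ST, SV, SW, SY, TU, TX, TY, UV, UW, UX, VW, VX, VY, WX, XY
  2-simplices (20): PQS, PQY, PSW, PUW, PUX, PXY, QST, QTU, QUV, QVY, RTU, RTX, RUW, RWX, STY, SVW, SVY, TXY, UVX, VWX

giving chain groups C_0 ≅ Z^10, C_1 ≅ Z^30, C_2 ≅ Z^20.

The boundary map ∂_1: C_1 → C_0 sends each edge [p,q] (with p < q) to q − p.
The resulting 10×30 matrix has rank 9, and its Smith normal form has invariant factors (1,1,1,1,1,1,1,1,1).

∂_2: C_2 → C_1 maps a triangle to the signed sum of its edges. For instance
  ∂SVW = VW − SW + SV,
  ∂TXY = XY − TY + TX.
As a 30×20 matrix over Z this has rank 20, with invariant factors (1,1,1,1,1,1,1,1,1,1,1,1,1,1,1,1,1,1,1,2).

Reading off H_k = ker ∂_k / im ∂_{k+1}:

  H_1: rank ker ∂_1 − rank ∂_2 = (30 − 9) − 20 = 1, and ∂_2 has invariant factor 2 > 1, so H_1 ≅ Z ⊕ Z/2.

H_1 = Z ⊕ Z/2.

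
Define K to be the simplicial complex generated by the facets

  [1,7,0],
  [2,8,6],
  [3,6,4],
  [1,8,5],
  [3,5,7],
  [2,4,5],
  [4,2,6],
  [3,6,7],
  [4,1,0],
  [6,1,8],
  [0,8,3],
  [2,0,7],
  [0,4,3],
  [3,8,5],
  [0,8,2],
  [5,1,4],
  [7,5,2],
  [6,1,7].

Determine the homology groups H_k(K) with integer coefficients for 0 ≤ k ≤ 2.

H_0 = Z,  H_1 = Z^2,  H_2 = Z.

Take the total order 0 < 1 < 2 < 3 < 4 < 5 < 6 < 7 < 8 on the vertex set. Then K (dimension 2) consists of the simplices:

  0-simplices (9): [0], [1], [2], [3], [4], [5], [6], [7], [8]
  1-simplices (27): (27 of them)
  2-simplices (18): [0,1,4], [0,1,7], [0,2,7], [0,2,8], [0,3,4], [0,3,8], [1,4,5], [1,5,8], [1,6,7], [1,6,8], [2,4,5], [2,4,6], [2,5,7], [2,6,8], [3,4,6], [3,5,7], [3,5,8], [3,6,7]

giving chain groups C_0 ≅ Z^9, C_1 ≅ Z^27, C_2 ≅ Z^18.

∂_1: C_1 → C_0 sends each edge [p,q] (with p < q) to q − p.
This gives a 9×27 integer matrix of rank 8; reducing to Smith normal form yields diagonal entries (1,1,1,1,1,1,1,1).

Boundary ∂_2: C_2 → C_1 acts by ∂[p,q,r] = [q,r] − [p,r] + [p,q]. For instance
  ∂[0,1,4] = [1,4] − [0,4] + [0,1],
  ∂[0,2,7] = [2,7] − [0,7] + [0,2].
This gives a 27×18 integer matrix of rank 17; reducing to Smith normal form yields diagonal entries (1,1,1,1,1,1,1,1,1,1,1,1,1,1,1,1,1).

From H_k ≅ ker(∂_k) / im(∂_{k+1}) we obtain:

  H_0: rank C_0 − rank ∂_1 = 9 − 8 = 1, and the invariant factors of ∂_1 are all 1, so H_0 = Z.
  H_1: rank ker ∂_1 − rank ∂_2 = (27 − 8) − 17 = 2, and the invariant factors of ∂_2 are all 1, so H_1 = Z^2.
  H_2: rank ker ∂_2 − rank ∂_3 = (18 − 17) − 0 = 1, and there is no ∂_3, so H_2 = Z.

As a check, the Euler characteristic is 9 − 27 + 18 = 0, which agrees with 1 − 2 + 1 = 0.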